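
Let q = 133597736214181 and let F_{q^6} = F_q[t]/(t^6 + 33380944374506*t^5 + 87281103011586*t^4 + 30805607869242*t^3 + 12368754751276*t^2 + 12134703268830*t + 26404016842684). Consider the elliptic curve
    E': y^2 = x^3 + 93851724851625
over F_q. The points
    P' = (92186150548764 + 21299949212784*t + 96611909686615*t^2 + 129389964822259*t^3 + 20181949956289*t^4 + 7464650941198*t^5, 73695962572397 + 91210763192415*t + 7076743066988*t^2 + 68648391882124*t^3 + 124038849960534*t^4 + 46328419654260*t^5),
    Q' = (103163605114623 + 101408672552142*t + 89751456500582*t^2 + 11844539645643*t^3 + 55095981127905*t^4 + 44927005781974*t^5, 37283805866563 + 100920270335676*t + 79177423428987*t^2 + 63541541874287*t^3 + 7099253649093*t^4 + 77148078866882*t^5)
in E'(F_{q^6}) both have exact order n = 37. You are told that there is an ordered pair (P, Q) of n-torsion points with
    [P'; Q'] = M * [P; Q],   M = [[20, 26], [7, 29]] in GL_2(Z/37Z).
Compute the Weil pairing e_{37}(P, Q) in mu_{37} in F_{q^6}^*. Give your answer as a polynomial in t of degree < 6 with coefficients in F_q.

5596011862579 + 131258629754835*t + 124038732806111*t^2 + 37901040595969*t^3 + 106378531494969*t^4 + 47360665315589*t^5

Since e_{37}(P,P)=e_{37}(Q,Q)=1 and e_{37}(Q,P)=e_{37}(P,Q)^{-1}, expanding e_{37}(20*P + 26*Q,7*P + 29*Q) leaves e(P,Q)^det(M).
So e_{37}(P,Q) = e_{37}(P',Q')^{4}, since 28*4 = 1 mod 37.
n = 37 = (100101)_2 (6 bits, wt 3); accumulate f_{37,P'}(Q'+S)/f_{37,P'}(S) along the 5-step ladder.
The quotient is 119095869131170 + 63319232780906*t + 21016544047460*t^2 + 36837726624798*t^3 + 101558522292331*t^4 + 86578706619643*t^5.
Hence e(P,Q) = 5596011862579 + 131258629754835*t + 124038732806111*t^2 + 37901040595969*t^3 + 106378531494969*t^4 + 47360665315589*t^5 in F_{133597736214181^6}^*.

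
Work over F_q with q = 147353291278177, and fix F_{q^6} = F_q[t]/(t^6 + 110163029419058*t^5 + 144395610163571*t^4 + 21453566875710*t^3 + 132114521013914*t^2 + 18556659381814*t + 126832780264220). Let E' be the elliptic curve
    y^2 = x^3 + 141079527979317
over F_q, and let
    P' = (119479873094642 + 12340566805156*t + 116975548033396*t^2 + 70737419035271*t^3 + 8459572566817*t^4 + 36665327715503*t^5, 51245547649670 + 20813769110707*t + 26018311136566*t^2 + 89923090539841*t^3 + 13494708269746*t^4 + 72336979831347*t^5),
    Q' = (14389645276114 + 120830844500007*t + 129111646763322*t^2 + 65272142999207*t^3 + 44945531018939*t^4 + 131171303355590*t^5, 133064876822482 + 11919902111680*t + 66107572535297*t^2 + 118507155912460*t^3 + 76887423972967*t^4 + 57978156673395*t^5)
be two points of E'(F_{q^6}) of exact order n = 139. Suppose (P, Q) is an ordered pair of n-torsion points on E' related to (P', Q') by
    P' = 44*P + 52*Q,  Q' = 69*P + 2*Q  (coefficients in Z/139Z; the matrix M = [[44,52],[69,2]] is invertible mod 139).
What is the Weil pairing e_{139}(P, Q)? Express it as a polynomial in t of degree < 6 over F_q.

46168799384664 + 117266720599390*t + 20799444284677*t^2 + 91004051446187*t^3 + 107172131588008*t^4 + 139230092543180*t^5

e_{139} is bilinear + alternating on E[139], so e_{139}(44*P + 52*Q, 69*P + 2*Q) = e_{139}(P,Q)^(44*2-52*69).
det(M) mod 139 = 114; its inverse in (Z/139)^* is 50 (check: 114*50 mod 139 = 1).
Double-and-add over 10001011: 8-1 doublings, 4-1 additions; each step l_{T,T}/v_{2T} or l_{T,P'}/v at Q'+S for random S.
f_P(D_Q)/f_Q(D_P) = 80076077912436 + 109092078123654*t + 138707575926535*t^2 + 22387565469395*t^3 + 108696254940274*t^4 + 106919985602040*t^5.
Thus e_{139}(P,Q) = 46168799384664 + 117266720599390*t + 20799444284677*t^2 + 91004051446187*t^3 + 107172131588008*t^4 + 139230092543180*t^5.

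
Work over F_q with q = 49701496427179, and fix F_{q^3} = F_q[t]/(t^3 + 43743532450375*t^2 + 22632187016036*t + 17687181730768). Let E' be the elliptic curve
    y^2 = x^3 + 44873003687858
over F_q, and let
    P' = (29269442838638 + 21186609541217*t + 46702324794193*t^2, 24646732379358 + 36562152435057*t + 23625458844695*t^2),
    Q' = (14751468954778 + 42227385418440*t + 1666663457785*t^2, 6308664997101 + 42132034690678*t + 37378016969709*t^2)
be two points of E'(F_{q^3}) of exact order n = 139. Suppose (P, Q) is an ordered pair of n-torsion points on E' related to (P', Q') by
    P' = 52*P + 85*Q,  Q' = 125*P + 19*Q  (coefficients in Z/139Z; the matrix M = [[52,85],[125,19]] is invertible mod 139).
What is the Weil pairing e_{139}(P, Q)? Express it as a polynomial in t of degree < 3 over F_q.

19361486856150 + 3638797697966*t + 9100679504661*t^2

e_{139} is bilinear + alternating on E[139], so e_{139}(52*P + 85*Q, 125*P + 19*Q) = e_{139}(P,Q)^(52*19-85*125).
52*19 - 85*125 = -9637; reduced mod 139: det = 93, inverse 3.
Build f_{139,P'} and f_{139,Q'} via the 8-bit ladder of 139=10001011_2; evaluate at shifted divisors; quotient in F_{49701496427179^3}.
Result: e(P',Q') = 19882228205149 + 47181413932570*t + 46218382823788*t^2.
Hence e(P,Q) = 19361486856150 + 3638797697966*t + 9100679504661*t^2 in F_{49701496427179^3}^*.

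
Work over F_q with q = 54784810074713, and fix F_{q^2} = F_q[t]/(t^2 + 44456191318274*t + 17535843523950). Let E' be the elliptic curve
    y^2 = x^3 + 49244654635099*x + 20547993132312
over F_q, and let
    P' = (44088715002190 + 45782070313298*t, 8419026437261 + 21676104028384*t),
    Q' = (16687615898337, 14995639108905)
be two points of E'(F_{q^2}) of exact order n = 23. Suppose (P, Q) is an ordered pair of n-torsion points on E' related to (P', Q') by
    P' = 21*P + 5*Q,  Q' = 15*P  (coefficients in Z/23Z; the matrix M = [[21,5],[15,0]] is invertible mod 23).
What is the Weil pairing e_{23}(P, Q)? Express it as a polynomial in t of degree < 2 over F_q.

8336744535057 + 28272305326095*t

Under M = [[21,5],[15,0]] in GL_2(Z/23), e_{23}(P',Q') = e_{23}(P,Q)^(21*0-5*15 mod 23).
det M = 21*0 - 5*15 = -75 = 17 (mod 23); 17^{-1} = 19 (mod 23).
n = 23 = (10111)_2 (5 bits, wt 4); accumulate f_{23,P'}(Q'+S)/f_{23,P'}(S) along the 4-step ladder.
f_P(D_Q)/f_Q(D_P) = 35268591162200 + 1421025535784*t.
Hence e(P,Q) = 8336744535057 + 28272305326095*t in F_{54784810074713^2}^*.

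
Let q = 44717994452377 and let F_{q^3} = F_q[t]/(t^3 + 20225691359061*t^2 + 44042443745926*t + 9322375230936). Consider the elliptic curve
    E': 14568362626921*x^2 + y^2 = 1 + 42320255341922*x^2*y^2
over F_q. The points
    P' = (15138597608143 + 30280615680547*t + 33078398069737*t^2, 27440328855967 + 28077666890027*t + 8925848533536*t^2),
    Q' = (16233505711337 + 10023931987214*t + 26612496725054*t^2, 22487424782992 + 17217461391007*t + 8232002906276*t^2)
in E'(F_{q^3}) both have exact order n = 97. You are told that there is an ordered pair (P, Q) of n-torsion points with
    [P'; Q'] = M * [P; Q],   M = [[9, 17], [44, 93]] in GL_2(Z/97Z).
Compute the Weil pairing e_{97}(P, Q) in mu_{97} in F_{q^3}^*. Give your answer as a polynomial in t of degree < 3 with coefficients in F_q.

462260595888 + 15869881972827*t + 14954047261895*t^2

e_{97}(aP+bQ,cP+dQ) = e_{97}(P,Q)^(ad-bc); with (a,b,c,d)=(9,17,44,93) this gives the det-97 law.
Hence e(P,Q) = e(P',Q')^{12} where 12 = 89^{-1} mod 97.
Map (x,y)_Ed via u=(1+y)/(1-y), v=(1+y)/((1-y)x) to Montgomery A=5361110297673,B=26091060017671; then to (a',b')=(700978527554,35297740767344).
7-bit Miller (1100001) on E'/F_{44717994452377} with a'=700978527554, b'=35297740767344: accumulate tangent/chord ratios at Q'+S and P'+S'.
So e_{97}(P',Q') = 24222772624721 + 14064266478486*t + 1671529695621*t^2.
Hence e(P,Q) = 462260595888 + 15869881972827*t + 14954047261895*t^2 in F_{44717994452377^3}^*.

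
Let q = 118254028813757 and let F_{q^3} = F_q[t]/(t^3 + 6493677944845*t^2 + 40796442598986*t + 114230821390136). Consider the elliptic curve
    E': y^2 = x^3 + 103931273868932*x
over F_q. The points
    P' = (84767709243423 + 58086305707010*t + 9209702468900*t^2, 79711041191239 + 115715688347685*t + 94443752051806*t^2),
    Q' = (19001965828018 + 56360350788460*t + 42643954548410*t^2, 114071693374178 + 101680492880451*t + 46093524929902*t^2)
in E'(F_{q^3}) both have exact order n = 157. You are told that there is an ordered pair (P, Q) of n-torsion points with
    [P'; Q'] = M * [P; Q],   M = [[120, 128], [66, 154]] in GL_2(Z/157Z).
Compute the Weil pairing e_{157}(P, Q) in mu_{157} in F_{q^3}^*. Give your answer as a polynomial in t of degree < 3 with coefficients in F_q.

80347731958583 + 73312431335129*t + 15524742380267*t^2

Since e_{157}(P,P)=e_{157}(Q,Q)=1 and e_{157}(Q,P)=e_{157}(P,Q)^{-1}, expanding e_{157}(120*P + 128*Q,66*P + 154*Q) leaves e(P,Q)^det(M).
So e_{157}(P,Q) = e_{157}(P',Q')^{49}, since 141*49 = 1 mod 157.
8-bit Miller (10011101) on E'/F_{118254028813757} with a'=103931273868932, b'=0: accumulate tangent/chord ratios at Q'+S and P'+S'.
The quotient is 15061436763806 + 75858739414984*t + 21387604182276*t^2.
Finally e_{157}(P,Q) = 80347731958583 + 73312431335129*t + 15524742380267*t^2.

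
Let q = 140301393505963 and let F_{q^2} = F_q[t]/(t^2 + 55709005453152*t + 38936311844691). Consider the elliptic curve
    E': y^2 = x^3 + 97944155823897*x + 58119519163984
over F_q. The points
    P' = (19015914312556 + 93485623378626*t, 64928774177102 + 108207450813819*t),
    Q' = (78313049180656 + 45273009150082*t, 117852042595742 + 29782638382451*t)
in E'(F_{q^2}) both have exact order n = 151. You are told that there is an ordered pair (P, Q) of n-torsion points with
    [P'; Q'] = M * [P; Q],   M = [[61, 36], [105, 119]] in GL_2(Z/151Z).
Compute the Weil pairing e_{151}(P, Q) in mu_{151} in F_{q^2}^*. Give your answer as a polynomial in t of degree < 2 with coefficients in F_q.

Alternating bilinearity on E[151] (values in mu_{151} in F_{140301393505963^2}) gives e(P',Q') = e(P,Q)^det(M).
det M = 61*119 - 36*105 = 3479 = 6 (mod 151); 6^{-1} = 126 (mod 151).
Miller loop for e_{151} over F_{140301393505963^2}: bits of 151 = 10010111; 7 double steps + 4 add steps, l/v at each.
Miller gives e_{151}(P',Q') = 113026665021081 + 137333241781850*t in F_{140301393505963^2}.
e_{151}(P,Q) = (113026665021081 + 137333241781850*t)^{126} = 26328708399322 + 70398625514730*t.

26328708399322 + 70398625514730*t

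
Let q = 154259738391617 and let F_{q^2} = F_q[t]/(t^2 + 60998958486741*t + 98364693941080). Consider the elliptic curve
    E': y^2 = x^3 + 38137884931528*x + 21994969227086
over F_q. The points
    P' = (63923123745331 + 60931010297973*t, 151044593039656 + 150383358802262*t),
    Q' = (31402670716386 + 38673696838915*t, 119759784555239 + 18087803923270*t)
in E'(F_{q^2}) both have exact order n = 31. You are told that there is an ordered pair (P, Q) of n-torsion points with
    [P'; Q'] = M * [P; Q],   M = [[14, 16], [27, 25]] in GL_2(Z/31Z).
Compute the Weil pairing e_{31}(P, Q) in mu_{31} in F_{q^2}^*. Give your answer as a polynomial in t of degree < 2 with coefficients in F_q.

e_{31} is bilinear + alternating on E[31], so e_{31}(14*P + 16*Q, 27*P + 25*Q) = e_{31}(P,Q)^(14*25-16*27).
Hence e(P,Q) = e(P',Q')^{17} where 17 = 11^{-1} mod 31.
Run Miller on y^2=x^3+38137884931528*x+21994969227086 over F_{154259738391617}: ladder 11111 (5 bits); e = f_P(D_Q)/f_Q(D_P).
The quotient is 75095057700155 + 124969195249172*t.
(75095057700155 + 124969195249172*t)^{17} mod (154259738391617,f) = 44427519335198 + 58440346303408*t.

44427519335198 + 58440346303408*t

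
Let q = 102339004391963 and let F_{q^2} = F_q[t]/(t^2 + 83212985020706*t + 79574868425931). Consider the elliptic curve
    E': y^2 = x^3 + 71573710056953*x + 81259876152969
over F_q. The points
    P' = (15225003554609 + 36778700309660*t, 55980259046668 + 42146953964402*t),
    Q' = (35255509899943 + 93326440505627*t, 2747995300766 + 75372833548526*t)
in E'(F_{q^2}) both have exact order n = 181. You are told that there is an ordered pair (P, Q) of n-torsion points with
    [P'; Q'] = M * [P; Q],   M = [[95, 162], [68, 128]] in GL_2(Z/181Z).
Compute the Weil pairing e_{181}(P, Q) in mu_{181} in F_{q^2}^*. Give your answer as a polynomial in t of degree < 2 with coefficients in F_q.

Under M = [[95,162],[68,128]] in GL_2(Z/181), e_{181}(P',Q') = e_{181}(P,Q)^(95*128-162*68 mod 181).
det(M) mod 181 = 58; its inverse in (Z/181)^* is 103 (check: 58*103 mod 181 = 1).
Miller loop for e_{181} over F_{102339004391963^2}: bits of 181 = 10110101; 7 double steps + 4 add steps, l/v at each.
Miller gives e_{181}(P',Q') = 2326095624547 + 50137906543545*t in F_{102339004391963^2}.
Thus e_{181}(P,Q) = 27938108292656 + 13370833706570*t.

27938108292656 + 13370833706570*t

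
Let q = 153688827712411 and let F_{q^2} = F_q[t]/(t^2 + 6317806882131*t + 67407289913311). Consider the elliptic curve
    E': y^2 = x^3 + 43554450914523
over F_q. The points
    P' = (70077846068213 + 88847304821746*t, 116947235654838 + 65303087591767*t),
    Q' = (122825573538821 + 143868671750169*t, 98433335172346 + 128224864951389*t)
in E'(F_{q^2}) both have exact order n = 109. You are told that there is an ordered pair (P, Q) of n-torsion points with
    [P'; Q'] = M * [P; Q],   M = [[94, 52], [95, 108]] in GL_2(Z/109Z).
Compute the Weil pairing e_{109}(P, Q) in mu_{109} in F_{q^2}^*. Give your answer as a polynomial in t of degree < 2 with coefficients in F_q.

The 109-Weil pairing on E[109] over F_{153688827712411} is alternating-bilinear: e_{109}(P',Q') = e_{109}(P,Q)^det(M).
det(M) mod 109 = 89; its inverse in (Z/109)^* is 49 (check: 89*49 mod 109 = 1).
n = 109 = (1101101)_2 (7 bits, wt 5); accumulate f_{109,P'}(Q'+S)/f_{109,P'}(S) along the 6-step ladder.
f_P(D_Q)/f_Q(D_P) = 134281644294574 + 74337470171175*t.
e_{109}(P,Q) = (134281644294574 + 74337470171175*t)^{49} = 141740225066890 + 124459628491461*t.

141740225066890 + 124459628491461*t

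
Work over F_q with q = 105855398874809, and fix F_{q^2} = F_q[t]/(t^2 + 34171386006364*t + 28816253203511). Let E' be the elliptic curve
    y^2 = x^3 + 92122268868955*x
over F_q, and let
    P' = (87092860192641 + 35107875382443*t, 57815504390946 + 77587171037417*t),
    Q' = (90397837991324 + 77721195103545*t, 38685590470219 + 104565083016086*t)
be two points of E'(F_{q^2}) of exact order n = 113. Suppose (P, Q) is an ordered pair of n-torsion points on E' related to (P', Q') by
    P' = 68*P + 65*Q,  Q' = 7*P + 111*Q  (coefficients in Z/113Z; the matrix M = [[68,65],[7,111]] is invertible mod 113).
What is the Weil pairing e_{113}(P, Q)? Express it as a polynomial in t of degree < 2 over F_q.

Since e_{113}(P,P)=e_{113}(Q,Q)=1 and e_{113}(Q,P)=e_{113}(P,Q)^{-1}, expanding e_{113}(68*P + 65*Q,7*P + 111*Q) leaves e(P,Q)^det(M).
det(M) mod 113 = 87; its inverse in (Z/113)^* is 13 (check: 87*13 mod 113 = 1).
Build f_{113,P'} and f_{113,Q'} via the 7-bit ladder of 113=1110001_2; evaluate at shifted divisors; quotient in F_{105855398874809^2}.
e_{113}(P',Q') = 74226199120926 + 88352736021078*t.
e_{113}(P,Q) = (74226199120926 + 88352736021078*t)^{13} = 77007297107661 + 59934718977818*t.

77007297107661 + 59934718977818*t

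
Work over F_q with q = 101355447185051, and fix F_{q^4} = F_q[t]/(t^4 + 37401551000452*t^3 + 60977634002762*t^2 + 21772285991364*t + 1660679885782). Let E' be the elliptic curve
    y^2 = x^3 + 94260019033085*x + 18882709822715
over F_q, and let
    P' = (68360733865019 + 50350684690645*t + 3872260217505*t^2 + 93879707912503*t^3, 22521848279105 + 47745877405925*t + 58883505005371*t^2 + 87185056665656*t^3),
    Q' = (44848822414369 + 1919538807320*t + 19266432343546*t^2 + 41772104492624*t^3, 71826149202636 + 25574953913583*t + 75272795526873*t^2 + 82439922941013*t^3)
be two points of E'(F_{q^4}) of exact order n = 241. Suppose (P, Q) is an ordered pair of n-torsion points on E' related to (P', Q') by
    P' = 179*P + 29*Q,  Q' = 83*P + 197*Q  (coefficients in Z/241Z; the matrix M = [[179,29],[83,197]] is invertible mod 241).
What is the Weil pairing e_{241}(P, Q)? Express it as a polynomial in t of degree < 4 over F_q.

41952665188573 + 15985489645719*t + 101295735649773*t^2 + 28776632464985*t^3

e_{241} is bilinear + alternating on E[241], so e_{241}(179*P + 29*Q, 83*P + 197*Q) = e_{241}(P,Q)^(179*197-29*83).
So e_{241}(P,Q) = e_{241}(P',Q')^{238}, since 80*238 = 1 mod 241.
Double-and-add over 11110001: 8-1 doublings, 5-1 additions; each step l_{T,T}/v_{2T} or l_{T,P'}/v at Q'+S for random S.
Result: e(P',Q') = 81404176781356 + 23208433571735*t + 74320404293032*t^2 + 22425961007267*t^3.
Thus e_{241}(P,Q) = 41952665188573 + 15985489645719*t + 101295735649773*t^2 + 28776632464985*t^3.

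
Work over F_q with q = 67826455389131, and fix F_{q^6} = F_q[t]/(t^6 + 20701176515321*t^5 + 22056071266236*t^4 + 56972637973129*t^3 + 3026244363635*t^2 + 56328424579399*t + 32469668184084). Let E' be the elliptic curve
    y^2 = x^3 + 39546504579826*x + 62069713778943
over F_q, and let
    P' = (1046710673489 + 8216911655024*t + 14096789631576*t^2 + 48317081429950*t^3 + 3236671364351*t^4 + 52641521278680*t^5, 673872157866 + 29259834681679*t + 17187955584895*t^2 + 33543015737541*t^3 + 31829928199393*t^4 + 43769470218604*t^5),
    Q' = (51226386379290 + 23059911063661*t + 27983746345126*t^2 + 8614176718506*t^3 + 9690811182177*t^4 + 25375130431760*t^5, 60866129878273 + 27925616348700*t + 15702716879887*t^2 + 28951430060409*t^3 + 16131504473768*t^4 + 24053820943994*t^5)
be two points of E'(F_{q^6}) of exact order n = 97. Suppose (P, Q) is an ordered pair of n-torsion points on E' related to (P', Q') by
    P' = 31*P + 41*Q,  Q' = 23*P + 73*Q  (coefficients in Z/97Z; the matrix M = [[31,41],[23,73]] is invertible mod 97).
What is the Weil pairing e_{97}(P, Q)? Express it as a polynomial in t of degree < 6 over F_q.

9345596810465 + 42181363371928*t + 44122408904884*t^2 + 5086420608367*t^3 + 33075433473887*t^4 + 37437566597118*t^5

e_{97} is bilinear + alternating on E[97], so e_{97}(31*P + 41*Q, 23*P + 73*Q) = e_{97}(P,Q)^(31*73-41*23).
Hence e(P,Q) = e(P',Q')^{74} where 74 = 59^{-1} mod 97.
Miller loop for e_{97} over F_{67826455389131^6}: bits of 97 = 1100001; 6 double steps + 2 add steps, l/v at each.
The quotient is 15437099066225 + 60205057643228*t + 11951318135343*t^2 + 25102975176537*t^3 + 47222915424650*t^4 + 65830342514040*t^5.
Thus e_{97}(P,Q) = 9345596810465 + 42181363371928*t + 44122408904884*t^2 + 5086420608367*t^3 + 33075433473887*t^4 + 37437566597118*t^5.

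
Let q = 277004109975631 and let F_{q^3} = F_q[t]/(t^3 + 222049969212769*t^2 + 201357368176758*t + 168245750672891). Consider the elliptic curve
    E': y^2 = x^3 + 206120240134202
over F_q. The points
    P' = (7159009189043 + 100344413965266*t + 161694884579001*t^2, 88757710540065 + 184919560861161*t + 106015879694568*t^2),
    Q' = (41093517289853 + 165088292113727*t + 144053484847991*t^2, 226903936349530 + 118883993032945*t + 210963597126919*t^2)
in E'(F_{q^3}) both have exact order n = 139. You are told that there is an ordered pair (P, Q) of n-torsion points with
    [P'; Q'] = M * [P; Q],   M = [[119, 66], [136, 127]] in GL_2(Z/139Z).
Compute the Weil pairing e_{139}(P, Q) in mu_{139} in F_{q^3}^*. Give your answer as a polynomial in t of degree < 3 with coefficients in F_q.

93078792534830 + 177504205131030*t + 29614162213087*t^2

Alternating bilinearity on E[139] (values in mu_{139} in F_{277004109975631^3}) gives e(P',Q') = e(P,Q)^det(M).
119*127 - 66*136 = 6137; reduced mod 139: det = 21, inverse 53.
Run Miller on y^2=x^3+206120240134202 over F_{277004109975631}: ladder 10001011 (8 bits); e = f_P(D_Q)/f_Q(D_P).
So e_{139}(P',Q') = 34146695627317 + 263326745157405*t + 62999781297844*t^2.
(34146695627317 + 263326745157405*t + 62999781297844*t^2)^{53} mod (277004109975631,f) = 93078792534830 + 177504205131030*t + 29614162213087*t^2.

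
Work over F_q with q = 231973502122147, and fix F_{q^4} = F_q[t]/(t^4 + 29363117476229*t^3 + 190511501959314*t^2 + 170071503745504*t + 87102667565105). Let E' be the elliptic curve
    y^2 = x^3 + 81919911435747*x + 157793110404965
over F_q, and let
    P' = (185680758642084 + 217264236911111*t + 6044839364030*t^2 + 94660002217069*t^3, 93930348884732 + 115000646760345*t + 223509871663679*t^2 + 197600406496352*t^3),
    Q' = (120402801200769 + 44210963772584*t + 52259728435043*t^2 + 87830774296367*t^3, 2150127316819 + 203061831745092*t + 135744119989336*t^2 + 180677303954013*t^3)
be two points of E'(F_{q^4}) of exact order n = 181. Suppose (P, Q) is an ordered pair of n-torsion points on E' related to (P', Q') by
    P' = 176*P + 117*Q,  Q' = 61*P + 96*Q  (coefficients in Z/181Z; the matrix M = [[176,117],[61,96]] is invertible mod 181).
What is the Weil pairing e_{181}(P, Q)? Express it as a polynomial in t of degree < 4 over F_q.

The 181-Weil pairing on E[181] over F_{231973502122147} is alternating-bilinear: e_{181}(P',Q') = e_{181}(P,Q)^det(M).
So e_{181}(P,Q) = e_{181}(P',Q')^{12}, since 166*12 = 1 mod 181.
8-bit Miller (10110101) on E'/F_{231973502122147} with a'=81919911435747, b'=157793110404965: accumulate tangent/chord ratios at Q'+S and P'+S'.
f_P(D_Q)/f_Q(D_P) = 167551596076792 + 26785683533928*t + 32025966036443*t^2 + 80072255367521*t^3.
Finally e_{181}(P,Q) = 173889384641936 + 106640183989465*t + 66280753543811*t^2 + 161840538005134*t^3.

173889384641936 + 106640183989465*t + 66280753543811*t^2 + 161840538005134*t^3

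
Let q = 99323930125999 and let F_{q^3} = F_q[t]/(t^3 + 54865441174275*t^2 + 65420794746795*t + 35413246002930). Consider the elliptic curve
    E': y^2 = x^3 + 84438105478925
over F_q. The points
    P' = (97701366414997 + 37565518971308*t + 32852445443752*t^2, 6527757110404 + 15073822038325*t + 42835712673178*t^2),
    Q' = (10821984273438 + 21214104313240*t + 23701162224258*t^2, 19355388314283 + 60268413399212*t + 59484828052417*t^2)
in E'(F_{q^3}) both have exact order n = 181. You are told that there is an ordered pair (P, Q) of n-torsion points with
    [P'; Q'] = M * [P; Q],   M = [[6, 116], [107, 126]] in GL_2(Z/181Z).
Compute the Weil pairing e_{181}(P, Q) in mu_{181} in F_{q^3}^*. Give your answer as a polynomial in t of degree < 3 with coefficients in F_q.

Under M = [[6,116],[107,126]] in GL_2(Z/181), e_{181}(P',Q') = e_{181}(P,Q)^(6*126-116*107 mod 181).
det(M) mod 181 = 109; its inverse in (Z/181)^* is 93 (check: 109*93 mod 181 = 1).
8-bit Miller (10110101) on E'/F_{99323930125999} with a'=0, b'=84438105478925: accumulate tangent/chord ratios at Q'+S and P'+S'.
e_{181}(P',Q') = 21661970255499 + 41391413940489*t + 75627050615348*t^2.
Finally e_{181}(P,Q) = 3483412911404 + 7824833349061*t + 42374653871117*t^2.

3483412911404 + 7824833349061*t + 42374653871117*t^2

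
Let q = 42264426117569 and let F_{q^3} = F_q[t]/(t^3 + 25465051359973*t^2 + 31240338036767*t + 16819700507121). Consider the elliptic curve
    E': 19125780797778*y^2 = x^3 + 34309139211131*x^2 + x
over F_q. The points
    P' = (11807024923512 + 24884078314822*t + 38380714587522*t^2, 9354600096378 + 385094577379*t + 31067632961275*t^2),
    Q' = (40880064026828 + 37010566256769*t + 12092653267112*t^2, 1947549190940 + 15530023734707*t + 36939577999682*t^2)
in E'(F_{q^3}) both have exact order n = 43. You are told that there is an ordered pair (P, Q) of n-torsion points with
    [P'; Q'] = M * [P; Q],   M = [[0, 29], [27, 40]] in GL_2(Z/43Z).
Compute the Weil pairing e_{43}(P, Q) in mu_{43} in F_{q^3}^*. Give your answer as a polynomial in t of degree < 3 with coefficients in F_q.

Under M = [[0,29],[27,40]] in GL_2(Z/43), e_{43}(P',Q') = e_{43}(P,Q)^(0*40-29*27 mod 43).
So e_{43}(P,Q) = e_{43}(P',Q')^{19}, since 34*19 = 1 mod 43.
(x,y)|->(14080967674215x+29253690707578,14080967674215y) sends E' to y^2=x^3+23016488771864*x+5531491425406.
Miller loop for e_{43} over F_{42264426117569^3}: bits of 43 = 101011; 5 double steps + 3 add steps, l/v at each.
The quotient is 9369928295665 + 17979676137071*t + 36440343966876*t^2.
Thus e_{43}(P,Q) = 28167282525020 + 13449141148343*t + 41555009035551*t^2.

28167282525020 + 13449141148343*t + 41555009035551*t^2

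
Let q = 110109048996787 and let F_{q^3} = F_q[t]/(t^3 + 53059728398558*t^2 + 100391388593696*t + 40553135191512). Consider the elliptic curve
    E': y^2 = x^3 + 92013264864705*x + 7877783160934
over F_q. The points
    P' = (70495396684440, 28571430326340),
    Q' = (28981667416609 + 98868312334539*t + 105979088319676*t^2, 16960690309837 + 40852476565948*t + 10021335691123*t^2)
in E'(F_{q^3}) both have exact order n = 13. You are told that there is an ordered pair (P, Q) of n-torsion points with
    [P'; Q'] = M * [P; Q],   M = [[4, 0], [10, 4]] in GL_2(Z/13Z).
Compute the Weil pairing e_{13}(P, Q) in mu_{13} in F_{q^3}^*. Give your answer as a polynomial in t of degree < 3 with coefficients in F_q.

72716829050723 + 88353268659209*t + 94731043588787*t^2

The 13-Weil pairing on E[13] over F_{110109048996787} is alternating-bilinear: e_{13}(P',Q') = e_{13}(P,Q)^det(M).
Inverting 3 mod 13: 9. Thus e_{13}(P,Q) = e(P',Q')^{9}.
Double-and-add over 1101: 4-1 doublings, 3-1 additions; each step l_{T,T}/v_{2T} or l_{T,P'}/v at Q'+S for random S.
Miller gives e_{13}(P',Q') = 95442810061725 + 76501649327066*t + 2918757626697*t^2 in F_{110109048996787^3}.
Raise to 9: e(P,Q) = 72716829050723 + 88353268659209*t + 94731043588787*t^2 in mu_{13}.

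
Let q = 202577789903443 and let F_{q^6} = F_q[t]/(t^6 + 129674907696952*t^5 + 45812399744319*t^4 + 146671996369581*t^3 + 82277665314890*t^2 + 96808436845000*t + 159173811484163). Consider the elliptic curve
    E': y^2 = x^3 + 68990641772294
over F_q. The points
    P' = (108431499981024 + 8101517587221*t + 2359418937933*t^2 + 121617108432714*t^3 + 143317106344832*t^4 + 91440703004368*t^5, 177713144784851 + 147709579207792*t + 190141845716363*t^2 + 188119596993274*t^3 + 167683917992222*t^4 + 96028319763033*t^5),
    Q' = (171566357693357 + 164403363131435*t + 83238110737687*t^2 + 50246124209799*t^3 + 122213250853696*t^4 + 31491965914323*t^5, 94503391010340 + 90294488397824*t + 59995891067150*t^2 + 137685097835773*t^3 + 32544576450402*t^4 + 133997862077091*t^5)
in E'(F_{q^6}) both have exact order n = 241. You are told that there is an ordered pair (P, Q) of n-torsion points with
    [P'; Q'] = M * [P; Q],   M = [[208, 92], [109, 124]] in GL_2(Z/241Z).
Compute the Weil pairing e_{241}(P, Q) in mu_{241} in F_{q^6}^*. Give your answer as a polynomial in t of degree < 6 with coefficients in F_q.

e_{241} is bilinear + alternating on E[241], so e_{241}(208*P + 92*Q, 109*P + 124*Q) = e_{241}(P,Q)^(208*124-92*109).
Inverting 99 mod 241: 56. Thus e_{241}(P,Q) = e(P',Q')^{56}.
Run Miller on y^2=x^3+68990641772294 over F_{202577789903443}: ladder 11110001 (8 bits); e = f_P(D_Q)/f_Q(D_P).
e_{241}(P',Q') = 74111471475692 + 169294755736346*t + 144406976799085*t^2 + 51140000484085*t^3 + 22164574199074*t^4 + 150886002579718*t^5.
Finally e_{241}(P,Q) = 185109968619781 + 150549134892255*t + 71932457922494*t^2 + 56841225592118*t^3 + 194822645615750*t^4 + 50497472634044*t^5.

185109968619781 + 150549134892255*t + 71932457922494*t^2 + 56841225592118*t^3 + 194822645615750*t^4 + 50497472634044*t^5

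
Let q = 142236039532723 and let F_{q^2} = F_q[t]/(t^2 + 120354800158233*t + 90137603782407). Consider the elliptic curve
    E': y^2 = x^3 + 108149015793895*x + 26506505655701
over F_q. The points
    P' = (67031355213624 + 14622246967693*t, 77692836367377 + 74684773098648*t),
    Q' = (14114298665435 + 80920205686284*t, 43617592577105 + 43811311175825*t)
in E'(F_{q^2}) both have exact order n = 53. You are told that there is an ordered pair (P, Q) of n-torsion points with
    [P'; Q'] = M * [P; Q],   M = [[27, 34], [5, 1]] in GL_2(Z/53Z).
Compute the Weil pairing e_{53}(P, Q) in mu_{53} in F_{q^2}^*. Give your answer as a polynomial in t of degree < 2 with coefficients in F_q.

77192387931981 + 3765396118770*t

Since e_{53}(P,P)=e_{53}(Q,Q)=1 and e_{53}(Q,P)=e_{53}(P,Q)^{-1}, expanding e_{53}(27*P + 34*Q,5*P + 1*Q) leaves e(P,Q)^det(M).
27*1 - 34*5 = -143; reduced mod 53: det = 16, inverse 10.
6-bit Miller (110101) on E'/F_{142236039532723} with a'=108149015793895, b'=26506505655701: accumulate tangent/chord ratios at Q'+S and P'+S'.
The quotient is 77436846355380 + 130836150152962*t.
(77436846355380 + 130836150152962*t)^{10} mod (142236039532723,f) = 77192387931981 + 3765396118770*t.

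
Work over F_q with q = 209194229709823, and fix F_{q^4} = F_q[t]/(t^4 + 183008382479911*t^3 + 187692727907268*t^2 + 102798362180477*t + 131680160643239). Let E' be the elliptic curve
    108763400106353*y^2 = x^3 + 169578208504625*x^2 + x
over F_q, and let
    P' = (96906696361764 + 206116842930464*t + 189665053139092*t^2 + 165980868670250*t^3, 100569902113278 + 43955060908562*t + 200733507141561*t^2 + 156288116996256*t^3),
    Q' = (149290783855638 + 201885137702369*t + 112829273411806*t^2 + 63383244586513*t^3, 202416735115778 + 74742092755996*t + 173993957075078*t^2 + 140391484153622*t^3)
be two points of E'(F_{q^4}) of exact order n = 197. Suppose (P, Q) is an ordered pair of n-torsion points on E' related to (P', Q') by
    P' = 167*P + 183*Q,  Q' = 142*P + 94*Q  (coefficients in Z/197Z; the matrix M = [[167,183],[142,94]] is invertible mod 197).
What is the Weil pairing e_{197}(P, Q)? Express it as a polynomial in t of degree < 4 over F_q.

101493550178913 + 175712857134394*t + 11667268340724*t^2 + 69997749017033*t^3

The 197-Weil pairing on E[197] over F_{209194229709823} is alternating-bilinear: e_{197}(P',Q') = e_{197}(P,Q)^det(M).
det(M) mod 197 = 153; its inverse in (Z/197)^* is 94 (check: 153*94 mod 197 = 1).
Undo Montgomery via alpha=192675546590954, beta=53217352590267: (a',b')=(103820112714084,11435258369916) over F_{209194229709823}.
Double-and-add over 11000101: 8-1 doublings, 4-1 additions; each step l_{T,T}/v_{2T} or l_{T,P'}/v at Q'+S for random S.
e_{197}(P',Q') = 7486620941065 + 3540286099731*t + 41197939808145*t^2 + 154769573772057*t^3.
Hence e(P,Q) = 101493550178913 + 175712857134394*t + 11667268340724*t^2 + 69997749017033*t^3 in F_{209194229709823^4}^*.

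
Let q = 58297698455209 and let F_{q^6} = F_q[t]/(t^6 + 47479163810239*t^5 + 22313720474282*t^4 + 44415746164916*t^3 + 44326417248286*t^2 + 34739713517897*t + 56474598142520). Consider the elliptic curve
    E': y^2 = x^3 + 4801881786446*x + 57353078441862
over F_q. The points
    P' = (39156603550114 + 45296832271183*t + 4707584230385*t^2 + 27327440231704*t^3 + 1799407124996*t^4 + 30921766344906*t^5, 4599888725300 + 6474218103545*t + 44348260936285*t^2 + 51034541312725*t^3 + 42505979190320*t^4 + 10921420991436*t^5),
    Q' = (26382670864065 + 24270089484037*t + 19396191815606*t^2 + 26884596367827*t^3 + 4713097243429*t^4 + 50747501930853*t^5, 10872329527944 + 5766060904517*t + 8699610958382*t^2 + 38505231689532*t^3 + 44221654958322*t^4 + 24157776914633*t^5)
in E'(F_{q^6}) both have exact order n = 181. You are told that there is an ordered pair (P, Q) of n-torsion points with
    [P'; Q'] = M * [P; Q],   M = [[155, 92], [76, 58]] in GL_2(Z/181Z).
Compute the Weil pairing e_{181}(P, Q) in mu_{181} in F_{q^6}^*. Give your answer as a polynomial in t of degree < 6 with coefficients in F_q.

e_{181} is bilinear + alternating on E[181], so e_{181}(155*P + 92*Q, 76*P + 58*Q) = e_{181}(P,Q)^(155*58-92*76).
det(M) mod 181 = 7; its inverse in (Z/181)^* is 26 (check: 7*26 mod 181 = 1).
Run Miller on y^2=x^3+4801881786446*x+57353078441862 over F_{58297698455209}: ladder 10110101 (8 bits); e = f_P(D_Q)/f_Q(D_P).
The quotient is 56727284029683 + 42336964558830*t + 19551821129753*t^2 + 13733594555958*t^3 + 20542128307955*t^4 + 39924521202725*t^5.
Finally e_{181}(P,Q) = 17190287841418 + 56819738498604*t + 54932231703624*t^2 + 40855470351639*t^3 + 26492518109511*t^4 + 27024386224723*t^5.

17190287841418 + 56819738498604*t + 54932231703624*t^2 + 40855470351639*t^3 + 26492518109511*t^4 + 27024386224723*t^5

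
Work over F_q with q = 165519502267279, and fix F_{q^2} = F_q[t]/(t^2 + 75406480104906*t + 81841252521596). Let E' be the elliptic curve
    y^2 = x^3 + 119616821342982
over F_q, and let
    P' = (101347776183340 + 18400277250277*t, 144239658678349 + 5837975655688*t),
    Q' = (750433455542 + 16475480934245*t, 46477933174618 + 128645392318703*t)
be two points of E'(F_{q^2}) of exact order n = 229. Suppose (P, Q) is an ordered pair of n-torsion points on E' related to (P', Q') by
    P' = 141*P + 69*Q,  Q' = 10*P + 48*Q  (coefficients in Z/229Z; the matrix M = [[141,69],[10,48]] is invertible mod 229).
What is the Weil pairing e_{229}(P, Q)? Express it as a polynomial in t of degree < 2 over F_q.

5680271538436 + 160690362283341*t

Since e_{229}(P,P)=e_{229}(Q,Q)=1 and e_{229}(Q,P)=e_{229}(P,Q)^{-1}, expanding e_{229}(141*P + 69*Q,10*P + 48*Q) leaves e(P,Q)^det(M).
Inverting 124 mod 229: 205. Thus e_{229}(P,Q) = e(P',Q')^{205}.
n = 229 = (11100101)_2 (8 bits, wt 5); accumulate f_{229,P'}(Q'+S)/f_{229,P'}(S) along the 7-step ladder.
Result: e(P',Q') = 69946916306514 + 55116559656827*t.
Thus e_{229}(P,Q) = 5680271538436 + 160690362283341*t.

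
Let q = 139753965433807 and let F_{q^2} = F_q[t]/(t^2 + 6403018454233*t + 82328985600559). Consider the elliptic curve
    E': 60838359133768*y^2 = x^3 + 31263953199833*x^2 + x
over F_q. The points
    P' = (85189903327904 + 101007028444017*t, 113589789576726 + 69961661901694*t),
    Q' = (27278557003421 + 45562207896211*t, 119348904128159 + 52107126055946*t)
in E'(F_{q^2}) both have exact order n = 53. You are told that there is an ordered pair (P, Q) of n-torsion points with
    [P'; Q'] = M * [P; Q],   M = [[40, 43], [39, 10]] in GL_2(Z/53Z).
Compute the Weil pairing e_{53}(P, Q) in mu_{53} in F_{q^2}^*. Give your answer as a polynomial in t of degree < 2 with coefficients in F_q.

98237235920494 + 108815353802559*t

Since e_{53}(P,P)=e_{53}(Q,Q)=1 and e_{53}(Q,P)=e_{53}(P,Q)^{-1}, expanding e_{53}(40*P + 43*Q,39*P + 10*Q) leaves e(P,Q)^det(M).
det(M) mod 53 = 48; its inverse in (Z/53)^* is 21 (check: 48*21 mod 53 = 1).
Montgomery->Weierstrass: x_W = 59606390171093*x+70663801753996, y_W=59606390171093*y on F_{139753965433807}; lands on y^2=x^3+4727010913572*x+27370721422767.
Build f_{53,P'} and f_{53,Q'} via the 6-bit ladder of 53=110101_2; evaluate at shifted divisors; quotient in F_{139753965433807^2}.
Result: e(P',Q') = 5206021039187 + 35605587053614*t.
(5206021039187 + 35605587053614*t)^{21} mod (139753965433807,f) = 98237235920494 + 108815353802559*t.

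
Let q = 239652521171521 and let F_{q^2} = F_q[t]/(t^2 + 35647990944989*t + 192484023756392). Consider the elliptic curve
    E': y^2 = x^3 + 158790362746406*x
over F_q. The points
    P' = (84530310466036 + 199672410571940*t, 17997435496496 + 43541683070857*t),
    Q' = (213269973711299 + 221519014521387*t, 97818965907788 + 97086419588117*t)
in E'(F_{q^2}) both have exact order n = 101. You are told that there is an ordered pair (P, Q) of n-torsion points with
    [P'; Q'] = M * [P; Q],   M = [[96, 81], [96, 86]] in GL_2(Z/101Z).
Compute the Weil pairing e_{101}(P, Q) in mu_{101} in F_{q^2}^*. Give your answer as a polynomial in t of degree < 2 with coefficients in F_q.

Alternating bilinearity on E[101] (values in mu_{101} in F_{239652521171521^2}) gives e(P',Q') = e(P,Q)^det(M).
det M = 96*86 - 81*96 = 480 = 76 (mod 101); 76^{-1} = 4 (mod 101).
Double-and-add over 1100101: 7-1 doublings, 4-1 additions; each step l_{T,T}/v_{2T} or l_{T,P'}/v at Q'+S for random S.
So e_{101}(P',Q') = 42090109518881 + 185694178174420*t.
Hence e(P,Q) = 222934846131617 + 148872854732917*t in F_{239652521171521^2}^*.

222934846131617 + 148872854732917*t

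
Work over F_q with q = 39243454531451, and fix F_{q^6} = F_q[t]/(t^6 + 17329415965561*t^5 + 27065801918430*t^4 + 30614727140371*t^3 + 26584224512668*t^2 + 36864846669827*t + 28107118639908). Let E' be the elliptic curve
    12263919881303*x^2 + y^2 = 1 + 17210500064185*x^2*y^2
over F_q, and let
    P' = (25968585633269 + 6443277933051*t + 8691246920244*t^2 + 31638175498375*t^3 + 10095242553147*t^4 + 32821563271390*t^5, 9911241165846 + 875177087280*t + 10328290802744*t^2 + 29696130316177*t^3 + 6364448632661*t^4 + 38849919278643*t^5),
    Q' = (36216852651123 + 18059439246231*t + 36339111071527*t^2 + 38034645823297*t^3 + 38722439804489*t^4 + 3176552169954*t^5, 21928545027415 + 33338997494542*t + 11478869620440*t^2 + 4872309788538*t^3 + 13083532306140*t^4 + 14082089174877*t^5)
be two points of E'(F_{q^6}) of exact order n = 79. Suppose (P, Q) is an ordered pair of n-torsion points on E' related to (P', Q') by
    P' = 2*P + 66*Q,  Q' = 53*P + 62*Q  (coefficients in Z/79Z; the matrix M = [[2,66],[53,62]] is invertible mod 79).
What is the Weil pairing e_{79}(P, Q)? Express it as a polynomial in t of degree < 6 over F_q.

20208321190908 + 37861019851037*t + 18484200025597*t^2 + 15200731999584*t^3 + 37378733210213*t^4 + 9469571343200*t^5

The 79-Weil pairing on E[79] over F_{39243454531451} is alternating-bilinear: e_{79}(P',Q') = e_{79}(P,Q)^det(M).
So e_{79}(P,Q) = e_{79}(P',Q')^{55}, since 23*55 = 1 mod 79.
Edwards a_E,d_E -> Montgomery A=30732295356727,B=31578067632844 -> Weierstrass 22874530585011,24939225072080 via alpha=4912403324248,beta=18385082220005.
Double-and-add over 1001111: 7-1 doublings, 5-1 additions; each step l_{T,T}/v_{2T} or l_{T,P'}/v at Q'+S for random S.
Result: e(P',Q') = 36722084760026 + 5968808211367*t + 32533053408613*t^2 + 6721990988358*t^3 + 9020515759633*t^4 + 3642353539613*t^5.
Hence e(P,Q) = 20208321190908 + 37861019851037*t + 18484200025597*t^2 + 15200731999584*t^3 + 37378733210213*t^4 + 9469571343200*t^5 in F_{39243454531451^6}^*.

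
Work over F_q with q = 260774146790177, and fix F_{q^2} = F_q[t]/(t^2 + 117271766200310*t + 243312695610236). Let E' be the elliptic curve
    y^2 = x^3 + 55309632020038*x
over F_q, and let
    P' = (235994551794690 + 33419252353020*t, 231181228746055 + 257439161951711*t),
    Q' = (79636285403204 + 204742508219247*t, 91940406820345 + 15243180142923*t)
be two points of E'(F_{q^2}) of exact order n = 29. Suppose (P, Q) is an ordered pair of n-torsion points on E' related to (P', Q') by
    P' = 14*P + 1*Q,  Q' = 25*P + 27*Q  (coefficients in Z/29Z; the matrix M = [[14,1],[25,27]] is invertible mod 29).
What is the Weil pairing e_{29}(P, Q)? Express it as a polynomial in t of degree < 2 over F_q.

85117543835431 + 151428781328823*t

Under M = [[14,1],[25,27]] in GL_2(Z/29), e_{29}(P',Q') = e_{29}(P,Q)^(14*27-1*25 mod 29).
det M = 14*27 - 1*25 = 353 = 5 (mod 29); 5^{-1} = 6 (mod 29).
5-bit Miller (11101) on E'/F_{260774146790177} with a'=55309632020038, b'=0: accumulate tangent/chord ratios at Q'+S and P'+S'.
f_P(D_Q)/f_Q(D_P) = 107038379500563 + 125509985301341*t.
Thus e_{29}(P,Q) = 85117543835431 + 151428781328823*t.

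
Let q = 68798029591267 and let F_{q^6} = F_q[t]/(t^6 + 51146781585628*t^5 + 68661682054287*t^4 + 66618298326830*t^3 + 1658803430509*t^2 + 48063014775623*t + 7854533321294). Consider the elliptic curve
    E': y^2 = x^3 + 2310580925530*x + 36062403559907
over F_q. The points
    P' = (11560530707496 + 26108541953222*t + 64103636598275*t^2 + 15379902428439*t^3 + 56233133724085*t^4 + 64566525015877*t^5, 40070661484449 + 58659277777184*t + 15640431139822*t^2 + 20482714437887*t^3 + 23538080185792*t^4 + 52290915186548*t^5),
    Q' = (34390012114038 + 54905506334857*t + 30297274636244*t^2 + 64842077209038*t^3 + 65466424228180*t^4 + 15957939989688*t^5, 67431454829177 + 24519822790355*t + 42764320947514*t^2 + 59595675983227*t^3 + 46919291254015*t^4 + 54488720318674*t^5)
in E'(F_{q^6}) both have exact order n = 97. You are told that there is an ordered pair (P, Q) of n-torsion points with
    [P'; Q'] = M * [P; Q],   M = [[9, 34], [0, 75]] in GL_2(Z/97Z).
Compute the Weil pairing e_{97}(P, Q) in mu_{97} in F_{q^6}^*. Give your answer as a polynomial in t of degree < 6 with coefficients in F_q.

37794714490753 + 21489389864753*t + 46582539257218*t^2 + 58482559027587*t^3 + 13553452609268*t^4 + 13071564140140*t^5

e_{97}(aP+bQ,cP+dQ) = e_{97}(P,Q)^(ad-bc); with (a,b,c,d)=(9,34,0,75) this gives the det-97 law.
So e_{97}(P,Q) = e_{97}(P',Q')^{24}, since 93*24 = 1 mod 97.
7-bit Miller (1100001) on E'/F_{68798029591267} with a'=2310580925530, b'=36062403559907: accumulate tangent/chord ratios at Q'+S and P'+S'.
e_{97}(P',Q') = 4391466154949 + 61944049876068*t + 64026290126817*t^2 + 51283305456740*t^3 + 12589632097610*t^4 + 29979667638623*t^5.
Hence e(P,Q) = 37794714490753 + 21489389864753*t + 46582539257218*t^2 + 58482559027587*t^3 + 13553452609268*t^4 + 13071564140140*t^5 in F_{68798029591267^6}^*.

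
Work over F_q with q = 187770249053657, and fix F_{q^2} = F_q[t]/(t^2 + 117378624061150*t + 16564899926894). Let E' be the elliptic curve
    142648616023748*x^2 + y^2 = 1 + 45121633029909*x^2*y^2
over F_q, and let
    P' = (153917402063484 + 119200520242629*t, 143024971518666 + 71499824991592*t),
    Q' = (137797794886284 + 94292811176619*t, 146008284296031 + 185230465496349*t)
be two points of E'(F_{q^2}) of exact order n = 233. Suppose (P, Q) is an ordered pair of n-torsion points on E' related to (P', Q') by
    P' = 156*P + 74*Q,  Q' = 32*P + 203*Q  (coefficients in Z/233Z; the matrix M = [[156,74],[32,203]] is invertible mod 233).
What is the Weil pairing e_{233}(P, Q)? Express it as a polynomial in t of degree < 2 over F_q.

130391902658460 + 159632879729702*t

Under M = [[156,74],[32,203]] in GL_2(Z/233), e_{233}(P',Q') = e_{233}(P,Q)^(156*203-74*32 mod 233).
det M = 156*203 - 74*32 = 29300 = 175 (mod 233); 175^{-1} = 4 (mod 233).
Map (x,y)_Ed via u=(1+y)/(1-y), v=(1+y)/((1-y)x) to Montgomery A=0,B=8197764158756; then to (a',b')=(83603460979118,0).
Run Miller on y^2=x^3+83603460979118*x over F_{187770249053657}: ladder 11101001 (8 bits); e = f_P(D_Q)/f_Q(D_P).
So e_{233}(P',Q') = 44506239939692 + 65007599601682*t.
Finally e_{233}(P,Q) = 130391902658460 + 159632879729702*t.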